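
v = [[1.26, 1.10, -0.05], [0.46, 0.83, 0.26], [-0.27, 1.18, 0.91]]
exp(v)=[[4.32, 3.49, 0.25], [1.39, 3.35, 0.68], [-0.12, 2.80, 2.85]]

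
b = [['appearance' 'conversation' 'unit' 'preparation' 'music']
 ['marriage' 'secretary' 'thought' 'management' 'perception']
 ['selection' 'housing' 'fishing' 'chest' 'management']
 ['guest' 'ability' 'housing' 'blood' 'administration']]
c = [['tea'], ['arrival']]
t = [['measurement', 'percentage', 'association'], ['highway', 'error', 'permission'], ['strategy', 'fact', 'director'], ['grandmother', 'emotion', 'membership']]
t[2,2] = 'director'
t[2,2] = 'director'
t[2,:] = ['strategy', 'fact', 'director']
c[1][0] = 'arrival'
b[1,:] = ['marriage', 'secretary', 'thought', 'management', 'perception']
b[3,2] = 'housing'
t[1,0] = 'highway'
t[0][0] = 'measurement'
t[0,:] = ['measurement', 'percentage', 'association']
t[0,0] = 'measurement'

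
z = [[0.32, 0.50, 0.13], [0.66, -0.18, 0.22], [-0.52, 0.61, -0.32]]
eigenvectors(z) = [[0.80, 0.12, -0.31], [0.60, -0.49, 0.03], [-0.05, 0.86, 0.95]]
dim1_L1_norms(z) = [0.95, 1.06, 1.45]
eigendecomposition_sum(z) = [[0.44, 0.34, 0.13], [0.33, 0.26, 0.10], [-0.03, -0.02, -0.01]] + [[-0.08, 0.11, -0.03], [0.33, -0.43, 0.12], [-0.59, 0.77, -0.22]] + [[-0.03,0.04,0.03], [0.00,-0.0,-0.00], [0.1,-0.14,-0.09]]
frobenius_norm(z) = 1.28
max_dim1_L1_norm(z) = 1.45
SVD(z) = [[-0.02,0.9,-0.44], [-0.63,0.33,0.7], [0.78,0.29,0.56]] @ diag([1.0801922574934126, 0.675332293412432, 0.08781218779640163]) @ [[-0.77, 0.53, -0.36], [0.52, 0.84, 0.14], [0.38, -0.08, -0.92]]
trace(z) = -0.18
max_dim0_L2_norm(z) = 0.9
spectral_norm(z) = 1.08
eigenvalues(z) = [0.68, -0.74, -0.13]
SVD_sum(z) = [[0.02, -0.01, 0.01], [0.52, -0.36, 0.25], [-0.64, 0.45, -0.3]] + [[0.31, 0.51, 0.08], [0.12, 0.19, 0.03], [0.1, 0.17, 0.03]] + [[-0.01, 0.0, 0.04], [0.02, -0.0, -0.06], [0.02, -0.00, -0.05]]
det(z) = 0.06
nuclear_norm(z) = 1.84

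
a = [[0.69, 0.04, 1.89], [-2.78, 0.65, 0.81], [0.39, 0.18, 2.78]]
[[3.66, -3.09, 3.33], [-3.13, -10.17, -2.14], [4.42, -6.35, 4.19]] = a @ [[1.69, 2.84, 0.58], [0.8, -0.18, -2.82], [1.3, -2.67, 1.61]]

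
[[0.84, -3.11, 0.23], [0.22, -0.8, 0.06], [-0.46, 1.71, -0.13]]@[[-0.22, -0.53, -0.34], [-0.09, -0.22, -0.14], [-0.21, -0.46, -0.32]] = [[0.05, 0.13, 0.08], [0.01, 0.03, 0.02], [-0.03, -0.07, -0.04]]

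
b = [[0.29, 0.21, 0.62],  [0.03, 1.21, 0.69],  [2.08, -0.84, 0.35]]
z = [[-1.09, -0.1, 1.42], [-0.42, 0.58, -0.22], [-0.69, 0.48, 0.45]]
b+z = [[-0.80, 0.11, 2.04], [-0.39, 1.79, 0.47], [1.39, -0.36, 0.8]]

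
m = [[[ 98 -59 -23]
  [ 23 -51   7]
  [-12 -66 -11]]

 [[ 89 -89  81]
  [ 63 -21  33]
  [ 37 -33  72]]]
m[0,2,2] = -11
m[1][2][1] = -33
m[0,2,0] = -12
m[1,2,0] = 37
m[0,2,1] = -66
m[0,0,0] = 98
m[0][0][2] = -23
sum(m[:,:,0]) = 298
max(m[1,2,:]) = 72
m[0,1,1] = -51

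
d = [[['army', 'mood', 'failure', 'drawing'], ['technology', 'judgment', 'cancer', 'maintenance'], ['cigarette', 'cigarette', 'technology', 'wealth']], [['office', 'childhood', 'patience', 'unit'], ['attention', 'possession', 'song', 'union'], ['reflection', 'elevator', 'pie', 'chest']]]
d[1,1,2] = 'song'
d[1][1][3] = 'union'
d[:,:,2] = [['failure', 'cancer', 'technology'], ['patience', 'song', 'pie']]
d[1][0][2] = 'patience'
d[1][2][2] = 'pie'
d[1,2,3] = 'chest'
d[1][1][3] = 'union'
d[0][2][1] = 'cigarette'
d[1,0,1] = 'childhood'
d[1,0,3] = 'unit'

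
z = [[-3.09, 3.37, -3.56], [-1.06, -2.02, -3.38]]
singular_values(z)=[6.09, 3.62]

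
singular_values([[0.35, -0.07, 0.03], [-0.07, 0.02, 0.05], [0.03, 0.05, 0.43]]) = [0.44, 0.36, 0.0]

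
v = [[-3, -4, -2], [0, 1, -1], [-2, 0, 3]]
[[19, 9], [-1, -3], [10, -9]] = v @ [[-5, 3], [-1, -4], [0, -1]]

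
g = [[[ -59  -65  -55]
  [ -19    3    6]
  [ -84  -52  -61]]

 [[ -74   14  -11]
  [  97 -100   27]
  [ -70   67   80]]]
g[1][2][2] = 80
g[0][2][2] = -61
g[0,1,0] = -19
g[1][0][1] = 14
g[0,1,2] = 6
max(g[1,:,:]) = 97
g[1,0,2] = -11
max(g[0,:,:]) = 6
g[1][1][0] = 97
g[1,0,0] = -74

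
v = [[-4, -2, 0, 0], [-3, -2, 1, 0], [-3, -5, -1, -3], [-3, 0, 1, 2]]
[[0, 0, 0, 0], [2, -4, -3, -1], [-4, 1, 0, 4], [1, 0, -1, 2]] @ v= [[0, 0, 0, 0], [16, 19, -2, 7], [1, 6, 5, 8], [-7, 3, 3, 7]]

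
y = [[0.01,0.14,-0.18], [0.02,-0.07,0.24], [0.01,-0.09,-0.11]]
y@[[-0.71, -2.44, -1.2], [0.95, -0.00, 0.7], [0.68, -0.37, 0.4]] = [[0.0, 0.04, 0.01], [0.08, -0.14, 0.02], [-0.17, 0.02, -0.12]]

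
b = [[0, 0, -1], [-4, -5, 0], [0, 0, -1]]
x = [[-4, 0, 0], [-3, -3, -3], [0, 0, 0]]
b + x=[[-4, 0, -1], [-7, -8, -3], [0, 0, -1]]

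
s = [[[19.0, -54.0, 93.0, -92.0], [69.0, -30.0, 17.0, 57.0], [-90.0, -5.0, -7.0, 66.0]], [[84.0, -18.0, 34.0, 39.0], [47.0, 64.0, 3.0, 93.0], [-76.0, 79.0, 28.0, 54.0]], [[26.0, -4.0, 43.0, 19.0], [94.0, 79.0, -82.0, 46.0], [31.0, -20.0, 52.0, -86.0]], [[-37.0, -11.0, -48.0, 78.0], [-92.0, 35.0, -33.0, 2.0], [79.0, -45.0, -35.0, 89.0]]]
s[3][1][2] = -33.0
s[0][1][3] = 57.0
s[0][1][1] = -30.0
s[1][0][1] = -18.0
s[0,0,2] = 93.0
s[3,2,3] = 89.0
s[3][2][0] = 79.0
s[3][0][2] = -48.0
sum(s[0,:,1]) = -89.0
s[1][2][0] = -76.0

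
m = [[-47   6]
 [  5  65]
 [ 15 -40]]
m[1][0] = 5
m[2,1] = -40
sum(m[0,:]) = -41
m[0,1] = 6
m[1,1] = 65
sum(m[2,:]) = -25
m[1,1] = 65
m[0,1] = 6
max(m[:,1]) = 65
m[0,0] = -47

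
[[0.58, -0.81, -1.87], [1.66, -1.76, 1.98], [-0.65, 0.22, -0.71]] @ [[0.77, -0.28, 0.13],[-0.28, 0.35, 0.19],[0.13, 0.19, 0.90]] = [[0.43, -0.8, -1.76], [2.03, -0.70, 1.66], [-0.65, 0.12, -0.68]]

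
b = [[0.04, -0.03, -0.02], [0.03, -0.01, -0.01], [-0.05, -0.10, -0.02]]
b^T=[[0.04, 0.03, -0.05], [-0.03, -0.01, -0.10], [-0.02, -0.01, -0.02]]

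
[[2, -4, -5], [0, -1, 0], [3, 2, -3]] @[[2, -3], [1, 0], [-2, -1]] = [[10, -1], [-1, 0], [14, -6]]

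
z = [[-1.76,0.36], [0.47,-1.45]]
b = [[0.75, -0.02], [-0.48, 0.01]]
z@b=[[-1.49, 0.04], [1.05, -0.02]]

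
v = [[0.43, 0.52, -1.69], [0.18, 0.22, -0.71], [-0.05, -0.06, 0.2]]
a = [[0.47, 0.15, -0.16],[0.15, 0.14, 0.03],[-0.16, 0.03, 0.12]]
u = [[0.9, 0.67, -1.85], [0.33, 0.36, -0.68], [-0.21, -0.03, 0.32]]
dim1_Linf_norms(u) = [1.85, 0.68, 0.32]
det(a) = -0.00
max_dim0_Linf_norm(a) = 0.47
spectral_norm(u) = 2.35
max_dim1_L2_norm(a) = 0.52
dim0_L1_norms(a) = [0.78, 0.32, 0.31]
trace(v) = 0.85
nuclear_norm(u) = 2.52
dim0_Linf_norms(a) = [0.47, 0.15, 0.16]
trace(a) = 0.73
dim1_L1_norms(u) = [3.42, 1.37, 0.56]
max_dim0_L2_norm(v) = 1.84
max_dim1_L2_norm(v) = 1.82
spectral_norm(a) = 0.57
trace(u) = 1.58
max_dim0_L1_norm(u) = 2.85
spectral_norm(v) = 1.99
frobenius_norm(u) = 2.35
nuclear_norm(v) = 1.99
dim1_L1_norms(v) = [2.64, 1.11, 0.31]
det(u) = -0.01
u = v + a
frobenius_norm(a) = 0.59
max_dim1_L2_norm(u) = 2.16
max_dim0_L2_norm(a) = 0.52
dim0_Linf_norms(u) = [0.9, 0.67, 1.85]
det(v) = 0.00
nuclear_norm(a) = 0.74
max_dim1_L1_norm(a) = 0.78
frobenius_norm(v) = 1.99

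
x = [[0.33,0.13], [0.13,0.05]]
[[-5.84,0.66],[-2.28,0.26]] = x @ [[-11.47,  3.29],[-15.81,  -3.29]]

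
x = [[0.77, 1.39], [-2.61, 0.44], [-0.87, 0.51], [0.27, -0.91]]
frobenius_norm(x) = 3.38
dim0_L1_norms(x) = [4.52, 3.25]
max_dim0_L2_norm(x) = 2.87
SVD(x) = [[-0.19, -0.85],[0.92, -0.03],[0.32, -0.21],[-0.14, 0.49]] @ diag([2.889550234563035, 1.7604543282734455]) @ [[-0.99,0.15],  [-0.15,-0.99]]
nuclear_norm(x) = 4.65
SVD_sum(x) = [[0.55, -0.08], [-2.62, 0.39], [-0.93, 0.14], [0.40, -0.06]] + [[0.22, 1.47], [0.01, 0.05], [0.06, 0.37], [-0.13, -0.85]]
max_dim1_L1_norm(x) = 3.05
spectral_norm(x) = 2.89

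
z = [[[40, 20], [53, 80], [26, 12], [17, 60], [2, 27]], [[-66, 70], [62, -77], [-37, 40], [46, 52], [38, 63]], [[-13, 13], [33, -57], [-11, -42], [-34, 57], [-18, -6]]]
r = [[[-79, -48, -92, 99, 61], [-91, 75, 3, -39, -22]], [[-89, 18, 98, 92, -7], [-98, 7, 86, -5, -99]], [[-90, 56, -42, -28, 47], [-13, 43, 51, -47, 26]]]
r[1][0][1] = 18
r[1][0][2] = 98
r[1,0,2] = 98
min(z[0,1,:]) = 53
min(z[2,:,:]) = -57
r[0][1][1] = 75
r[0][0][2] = -92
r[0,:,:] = [[-79, -48, -92, 99, 61], [-91, 75, 3, -39, -22]]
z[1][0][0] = -66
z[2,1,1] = -57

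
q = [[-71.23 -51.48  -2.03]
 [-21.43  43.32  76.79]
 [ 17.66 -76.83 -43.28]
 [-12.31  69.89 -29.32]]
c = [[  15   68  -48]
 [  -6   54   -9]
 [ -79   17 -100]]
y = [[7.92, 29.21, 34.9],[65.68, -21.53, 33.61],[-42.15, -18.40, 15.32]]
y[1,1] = -21.53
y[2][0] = -42.15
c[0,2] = -48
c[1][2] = -9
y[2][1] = -18.4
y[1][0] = 65.68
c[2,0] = -79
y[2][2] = 15.32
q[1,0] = -21.43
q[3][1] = 69.89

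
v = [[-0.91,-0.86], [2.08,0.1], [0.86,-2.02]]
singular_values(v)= [2.51, 2.11]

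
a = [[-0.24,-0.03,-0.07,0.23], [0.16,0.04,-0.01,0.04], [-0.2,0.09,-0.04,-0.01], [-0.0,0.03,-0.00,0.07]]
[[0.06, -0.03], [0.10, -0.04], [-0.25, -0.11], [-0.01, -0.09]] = a @ [[0.83, 0.20], [-1.55, -1.52], [-1.41, -1.62], [0.49, -0.63]]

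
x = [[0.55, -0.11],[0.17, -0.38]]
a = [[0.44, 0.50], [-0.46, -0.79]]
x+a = [[0.99, 0.39], [-0.29, -1.17]]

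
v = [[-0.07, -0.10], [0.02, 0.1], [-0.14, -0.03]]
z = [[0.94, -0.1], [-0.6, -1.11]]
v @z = [[-0.01, 0.12], [-0.04, -0.11], [-0.11, 0.05]]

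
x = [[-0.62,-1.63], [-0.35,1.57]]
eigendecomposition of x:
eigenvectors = [[-0.99,  0.56], [-0.14,  -0.83]]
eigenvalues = [-0.86, 1.81]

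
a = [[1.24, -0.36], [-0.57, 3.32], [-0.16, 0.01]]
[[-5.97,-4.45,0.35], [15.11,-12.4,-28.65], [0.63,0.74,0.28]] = a@[[-3.68, -4.92, -2.34], [3.92, -4.58, -9.03]]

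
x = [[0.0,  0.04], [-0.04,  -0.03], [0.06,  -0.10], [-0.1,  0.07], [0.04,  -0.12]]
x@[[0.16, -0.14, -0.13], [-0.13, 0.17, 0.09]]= [[-0.01, 0.01, 0.00], [-0.0, 0.0, 0.0], [0.02, -0.03, -0.02], [-0.03, 0.03, 0.02], [0.02, -0.03, -0.02]]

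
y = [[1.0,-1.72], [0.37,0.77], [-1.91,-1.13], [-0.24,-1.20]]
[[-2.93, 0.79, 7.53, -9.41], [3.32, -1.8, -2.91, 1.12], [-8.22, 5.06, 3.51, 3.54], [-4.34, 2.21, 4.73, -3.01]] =y @[[2.45, -1.77, 0.56, -3.79], [3.13, -1.49, -4.05, 3.27]]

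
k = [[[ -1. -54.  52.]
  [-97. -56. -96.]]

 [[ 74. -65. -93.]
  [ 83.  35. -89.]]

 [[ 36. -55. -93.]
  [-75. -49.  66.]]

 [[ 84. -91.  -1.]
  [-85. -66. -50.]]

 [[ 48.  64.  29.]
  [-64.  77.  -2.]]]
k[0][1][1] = -56.0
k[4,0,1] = 64.0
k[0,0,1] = -54.0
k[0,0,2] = 52.0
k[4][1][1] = 77.0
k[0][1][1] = -56.0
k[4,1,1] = 77.0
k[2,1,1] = -49.0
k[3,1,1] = -66.0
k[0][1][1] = -56.0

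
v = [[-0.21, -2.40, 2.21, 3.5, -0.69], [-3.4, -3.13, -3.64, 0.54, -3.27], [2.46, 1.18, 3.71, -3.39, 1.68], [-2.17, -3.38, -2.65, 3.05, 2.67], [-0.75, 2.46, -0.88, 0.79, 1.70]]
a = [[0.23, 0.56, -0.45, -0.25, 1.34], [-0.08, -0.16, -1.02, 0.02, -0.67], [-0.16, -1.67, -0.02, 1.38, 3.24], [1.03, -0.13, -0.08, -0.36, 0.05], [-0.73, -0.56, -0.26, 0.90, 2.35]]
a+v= [[0.02, -1.84, 1.76, 3.25, 0.65],[-3.48, -3.29, -4.66, 0.56, -3.94],[2.30, -0.49, 3.69, -2.01, 4.92],[-1.14, -3.51, -2.73, 2.69, 2.72],[-1.48, 1.90, -1.14, 1.69, 4.05]]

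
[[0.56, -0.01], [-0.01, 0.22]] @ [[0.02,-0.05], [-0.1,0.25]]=[[0.01, -0.03], [-0.02, 0.06]]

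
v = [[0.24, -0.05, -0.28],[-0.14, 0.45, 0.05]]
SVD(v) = [[-0.49, 0.87], [0.87, 0.49]] @ diag([0.5136279555032607, 0.3150973235772411]) @ [[-0.47,0.81,0.35], [0.45,0.56,-0.7]]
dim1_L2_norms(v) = [0.37, 0.47]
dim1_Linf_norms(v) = [0.28, 0.45]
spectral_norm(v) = 0.51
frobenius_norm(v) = 0.60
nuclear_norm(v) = 0.83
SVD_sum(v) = [[0.12, -0.2, -0.09], [-0.21, 0.36, 0.16]] + [[0.12,0.15,-0.19], [0.07,0.09,-0.11]]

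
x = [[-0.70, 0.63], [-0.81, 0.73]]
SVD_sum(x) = [[-0.7, 0.63], [-0.81, 0.73]] + [[-0.00, -0.00],[0.0, 0.0]]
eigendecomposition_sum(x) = [[-0.19, 0.16], [-0.21, 0.17]] + [[-0.51, 0.47],[-0.60, 0.56]]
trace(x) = 0.03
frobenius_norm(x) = 1.44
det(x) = -0.00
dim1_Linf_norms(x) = [0.7, 0.81]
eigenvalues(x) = [-0.02, 0.05]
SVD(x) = [[-0.65, -0.76], [-0.76, 0.65]] @ diag([1.4407983078688615, 0.0004858417699250629]) @ [[0.74, -0.67], [0.67, 0.74]]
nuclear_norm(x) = 1.44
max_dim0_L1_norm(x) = 1.51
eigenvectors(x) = [[-0.68,-0.65],  [-0.74,-0.76]]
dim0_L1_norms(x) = [1.51, 1.36]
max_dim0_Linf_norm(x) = 0.81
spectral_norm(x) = 1.44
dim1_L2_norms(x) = [0.94, 1.09]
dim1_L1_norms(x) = [1.33, 1.54]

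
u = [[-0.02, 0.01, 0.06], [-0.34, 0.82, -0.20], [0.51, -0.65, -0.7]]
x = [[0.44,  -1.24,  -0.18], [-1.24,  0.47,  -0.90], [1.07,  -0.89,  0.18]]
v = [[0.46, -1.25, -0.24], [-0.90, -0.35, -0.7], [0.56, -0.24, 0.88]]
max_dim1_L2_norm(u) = 1.08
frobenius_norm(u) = 1.42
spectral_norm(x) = 2.26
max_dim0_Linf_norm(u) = 0.82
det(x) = 0.49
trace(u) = 0.10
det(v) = -0.82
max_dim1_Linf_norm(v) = 1.25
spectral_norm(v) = 1.53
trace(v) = 0.99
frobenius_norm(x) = 2.51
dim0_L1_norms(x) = [2.75, 2.6, 1.26]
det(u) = -0.00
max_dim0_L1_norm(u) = 1.48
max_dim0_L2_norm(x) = 1.7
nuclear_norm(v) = 3.30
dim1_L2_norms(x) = [1.33, 1.6, 1.4]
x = v + u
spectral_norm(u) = 1.26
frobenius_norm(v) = 2.10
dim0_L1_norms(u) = [0.87, 1.48, 0.96]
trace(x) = 1.09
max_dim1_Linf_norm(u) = 0.82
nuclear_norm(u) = 1.90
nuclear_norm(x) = 3.54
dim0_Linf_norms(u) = [0.51, 0.82, 0.7]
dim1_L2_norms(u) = [0.06, 0.91, 1.08]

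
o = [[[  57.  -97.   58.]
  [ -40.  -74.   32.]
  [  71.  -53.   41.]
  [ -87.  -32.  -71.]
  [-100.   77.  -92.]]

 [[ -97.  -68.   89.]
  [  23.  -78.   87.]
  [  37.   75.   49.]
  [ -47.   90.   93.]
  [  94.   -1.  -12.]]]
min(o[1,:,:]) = -97.0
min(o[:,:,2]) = -92.0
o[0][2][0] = 71.0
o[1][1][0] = 23.0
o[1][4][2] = -12.0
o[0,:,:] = [[57.0, -97.0, 58.0], [-40.0, -74.0, 32.0], [71.0, -53.0, 41.0], [-87.0, -32.0, -71.0], [-100.0, 77.0, -92.0]]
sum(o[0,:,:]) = -310.0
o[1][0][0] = -97.0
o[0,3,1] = -32.0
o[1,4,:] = [94.0, -1.0, -12.0]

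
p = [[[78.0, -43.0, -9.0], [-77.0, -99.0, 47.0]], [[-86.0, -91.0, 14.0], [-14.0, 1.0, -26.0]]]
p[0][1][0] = -77.0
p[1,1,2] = -26.0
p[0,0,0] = 78.0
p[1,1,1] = 1.0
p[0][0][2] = -9.0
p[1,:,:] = [[-86.0, -91.0, 14.0], [-14.0, 1.0, -26.0]]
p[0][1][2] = 47.0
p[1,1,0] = -14.0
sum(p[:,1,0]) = -91.0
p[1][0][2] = 14.0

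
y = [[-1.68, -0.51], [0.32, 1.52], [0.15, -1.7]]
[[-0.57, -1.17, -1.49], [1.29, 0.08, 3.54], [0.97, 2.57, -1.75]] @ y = [[0.36, 1.05],  [-1.61, -6.55],  [-1.07, 6.39]]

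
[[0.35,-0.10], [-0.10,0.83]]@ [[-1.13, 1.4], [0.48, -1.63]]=[[-0.44, 0.65], [0.51, -1.49]]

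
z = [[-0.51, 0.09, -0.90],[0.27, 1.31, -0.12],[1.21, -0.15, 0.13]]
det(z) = 1.369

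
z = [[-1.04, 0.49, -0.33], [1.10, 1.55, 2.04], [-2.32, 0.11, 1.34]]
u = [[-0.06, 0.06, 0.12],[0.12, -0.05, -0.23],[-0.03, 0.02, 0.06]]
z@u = [[0.13,  -0.09,  -0.26], [0.06,  0.03,  -0.10], [0.11,  -0.12,  -0.22]]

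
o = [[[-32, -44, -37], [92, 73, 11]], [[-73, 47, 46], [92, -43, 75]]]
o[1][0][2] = 46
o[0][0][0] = -32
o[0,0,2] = -37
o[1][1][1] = -43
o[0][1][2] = 11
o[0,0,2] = -37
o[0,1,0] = 92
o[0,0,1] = -44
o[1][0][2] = 46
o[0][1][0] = 92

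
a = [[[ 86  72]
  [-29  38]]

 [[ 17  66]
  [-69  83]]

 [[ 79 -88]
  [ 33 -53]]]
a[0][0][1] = 72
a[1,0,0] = 17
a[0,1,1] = 38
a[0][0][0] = 86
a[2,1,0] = 33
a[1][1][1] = 83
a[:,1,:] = [[-29, 38], [-69, 83], [33, -53]]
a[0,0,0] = 86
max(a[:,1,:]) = 83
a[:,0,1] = [72, 66, -88]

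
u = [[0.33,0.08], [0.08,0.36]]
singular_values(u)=[0.43, 0.26]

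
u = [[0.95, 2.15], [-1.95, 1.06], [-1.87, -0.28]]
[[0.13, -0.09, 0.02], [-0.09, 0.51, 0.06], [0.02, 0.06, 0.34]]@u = [[0.26, 0.18], [-1.19, 0.33], [-0.73, 0.01]]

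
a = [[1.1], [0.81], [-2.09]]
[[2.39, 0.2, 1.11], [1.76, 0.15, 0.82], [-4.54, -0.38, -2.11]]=a@[[2.17, 0.18, 1.01]]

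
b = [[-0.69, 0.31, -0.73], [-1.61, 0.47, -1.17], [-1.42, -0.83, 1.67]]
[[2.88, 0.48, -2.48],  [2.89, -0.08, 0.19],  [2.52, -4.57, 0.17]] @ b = [[0.76, 3.18, -6.81], [-2.14, 0.7, -1.7], [5.38, -1.51, 3.79]]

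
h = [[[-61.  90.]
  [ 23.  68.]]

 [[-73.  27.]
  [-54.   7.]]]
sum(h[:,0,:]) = -17.0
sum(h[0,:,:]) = 120.0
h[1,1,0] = -54.0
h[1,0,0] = -73.0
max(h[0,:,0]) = 23.0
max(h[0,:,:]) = 90.0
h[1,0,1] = 27.0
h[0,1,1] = 68.0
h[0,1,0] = 23.0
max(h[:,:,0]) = 23.0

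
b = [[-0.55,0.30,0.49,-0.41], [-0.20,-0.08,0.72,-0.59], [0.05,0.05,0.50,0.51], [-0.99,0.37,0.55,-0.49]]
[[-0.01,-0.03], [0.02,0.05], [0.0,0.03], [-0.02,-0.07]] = b @ [[0.03, 0.09], [-0.03, -0.08], [0.02, 0.07], [-0.01, -0.02]]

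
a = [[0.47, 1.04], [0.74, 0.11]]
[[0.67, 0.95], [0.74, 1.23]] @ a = [[1.02, 0.80], [1.26, 0.90]]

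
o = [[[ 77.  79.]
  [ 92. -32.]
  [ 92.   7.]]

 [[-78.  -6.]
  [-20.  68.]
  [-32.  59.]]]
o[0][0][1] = 79.0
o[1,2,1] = 59.0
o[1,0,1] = -6.0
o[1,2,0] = -32.0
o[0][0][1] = 79.0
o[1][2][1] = 59.0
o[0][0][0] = 77.0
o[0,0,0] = 77.0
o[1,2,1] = 59.0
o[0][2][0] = 92.0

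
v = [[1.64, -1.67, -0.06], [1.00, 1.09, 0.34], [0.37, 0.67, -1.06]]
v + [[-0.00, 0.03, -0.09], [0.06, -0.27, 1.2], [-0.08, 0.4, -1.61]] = [[1.64, -1.64, -0.15], [1.06, 0.82, 1.54], [0.29, 1.07, -2.67]]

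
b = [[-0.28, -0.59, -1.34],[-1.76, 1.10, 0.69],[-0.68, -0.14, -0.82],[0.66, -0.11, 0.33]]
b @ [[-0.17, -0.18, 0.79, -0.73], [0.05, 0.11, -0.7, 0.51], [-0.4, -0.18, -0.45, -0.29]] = [[0.55,  0.23,  0.79,  0.29], [0.08,  0.31,  -2.47,  1.65], [0.44,  0.25,  -0.07,  0.66], [-0.25,  -0.19,  0.45,  -0.63]]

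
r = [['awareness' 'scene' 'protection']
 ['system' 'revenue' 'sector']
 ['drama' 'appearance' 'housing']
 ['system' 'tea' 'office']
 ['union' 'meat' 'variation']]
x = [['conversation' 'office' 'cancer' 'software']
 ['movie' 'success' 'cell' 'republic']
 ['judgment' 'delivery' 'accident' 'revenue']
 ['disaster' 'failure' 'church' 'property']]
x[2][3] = 'revenue'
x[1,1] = 'success'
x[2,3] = 'revenue'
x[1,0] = 'movie'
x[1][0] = 'movie'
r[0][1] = 'scene'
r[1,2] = 'sector'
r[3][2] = 'office'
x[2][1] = 'delivery'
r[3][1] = 'tea'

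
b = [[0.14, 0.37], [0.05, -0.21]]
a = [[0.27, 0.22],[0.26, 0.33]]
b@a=[[0.13, 0.15], [-0.04, -0.06]]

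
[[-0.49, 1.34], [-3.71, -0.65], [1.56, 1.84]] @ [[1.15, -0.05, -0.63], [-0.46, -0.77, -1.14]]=[[-1.18,-1.01,-1.22], [-3.97,0.69,3.08], [0.95,-1.49,-3.08]]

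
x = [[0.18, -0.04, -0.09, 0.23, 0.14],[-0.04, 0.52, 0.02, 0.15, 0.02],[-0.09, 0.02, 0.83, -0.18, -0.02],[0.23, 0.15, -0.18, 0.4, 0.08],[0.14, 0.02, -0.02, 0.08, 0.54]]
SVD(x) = [[-0.26, 0.21, 0.21, -0.44, -0.81], [-0.1, 0.53, -0.73, 0.37, -0.22], [0.83, 0.47, 0.07, -0.29, 0.04], [-0.43, 0.36, -0.15, -0.61, 0.53], [-0.22, 0.57, 0.63, 0.46, 0.14]] @ diag([0.9550595237859205, 0.64649965713677, 0.5432057989676795, 0.3279021889619643, 0.0026671688523343196]) @ [[-0.26, -0.10, 0.83, -0.43, -0.22], [0.21, 0.53, 0.47, 0.36, 0.57], [0.21, -0.73, 0.07, -0.15, 0.63], [-0.44, 0.37, -0.29, -0.61, 0.46], [0.81, 0.22, -0.04, -0.53, -0.14]]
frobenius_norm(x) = 1.32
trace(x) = 2.47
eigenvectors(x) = [[-0.81, -0.26, -0.44, -0.21, 0.21], [-0.22, -0.10, 0.37, 0.73, 0.53], [0.04, 0.83, -0.29, -0.07, 0.47], [0.53, -0.43, -0.61, 0.15, 0.36], [0.14, -0.22, 0.46, -0.63, 0.57]]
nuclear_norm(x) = 2.48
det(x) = -0.00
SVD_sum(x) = [[0.06, 0.02, -0.21, 0.11, 0.05], [0.02, 0.01, -0.08, 0.04, 0.02], [-0.21, -0.08, 0.66, -0.34, -0.17], [0.11, 0.04, -0.34, 0.18, 0.09], [0.05, 0.02, -0.17, 0.09, 0.04]] + [[0.03, 0.07, 0.06, 0.05, 0.08], [0.07, 0.18, 0.16, 0.12, 0.19], [0.06, 0.16, 0.14, 0.11, 0.17], [0.05, 0.12, 0.11, 0.09, 0.13], [0.08, 0.19, 0.17, 0.13, 0.21]] + [[0.02, -0.08, 0.01, -0.02, 0.07], [-0.08, 0.29, -0.03, 0.06, -0.25], [0.01, -0.03, 0.00, -0.01, 0.02], [-0.02, 0.06, -0.01, 0.01, -0.05], [0.07, -0.25, 0.02, -0.05, 0.22]] + [[0.06, -0.05, 0.04, 0.09, -0.07],[-0.05, 0.04, -0.04, -0.07, 0.06],[0.04, -0.04, 0.03, 0.06, -0.04],[0.09, -0.07, 0.06, 0.12, -0.09],[-0.07, 0.06, -0.04, -0.09, 0.07]] + [[-0.0, -0.0, 0.00, 0.0, 0.0], [-0.00, -0.00, 0.00, 0.0, 0.0], [0.0, 0.0, -0.0, -0.00, -0.00], [0.00, 0.00, -0.00, -0.0, -0.00], [0.0, 0.00, -0.0, -0.00, -0.00]]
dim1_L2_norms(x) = [0.34, 0.54, 0.85, 0.52, 0.56]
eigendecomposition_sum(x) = [[-0.0, -0.00, 0.00, 0.00, 0.0], [-0.00, -0.0, 0.0, 0.00, 0.0], [0.00, 0.00, -0.0, -0.00, -0.0], [0.0, 0.0, -0.00, -0.0, -0.00], [0.0, 0.0, -0.0, -0.00, -0.00]] + [[0.06, 0.02, -0.21, 0.11, 0.05], [0.02, 0.01, -0.08, 0.04, 0.02], [-0.21, -0.08, 0.66, -0.34, -0.17], [0.11, 0.04, -0.34, 0.18, 0.09], [0.05, 0.02, -0.17, 0.09, 0.04]] + [[0.06,-0.05,0.04,0.09,-0.07], [-0.05,0.04,-0.04,-0.07,0.06], [0.04,-0.04,0.03,0.06,-0.04], [0.09,-0.07,0.06,0.12,-0.09], [-0.07,0.06,-0.04,-0.09,0.07]] + [[0.02,-0.08,0.01,-0.02,0.07],[-0.08,0.29,-0.03,0.06,-0.25],[0.01,-0.03,0.0,-0.01,0.02],[-0.02,0.06,-0.01,0.01,-0.05],[0.07,-0.25,0.02,-0.05,0.22]] + [[0.03,0.07,0.06,0.05,0.08],[0.07,0.18,0.16,0.12,0.19],[0.06,0.16,0.14,0.11,0.17],[0.05,0.12,0.11,0.09,0.13],[0.08,0.19,0.17,0.13,0.21]]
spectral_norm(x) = 0.96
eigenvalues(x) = [-0.0, 0.96, 0.33, 0.54, 0.65]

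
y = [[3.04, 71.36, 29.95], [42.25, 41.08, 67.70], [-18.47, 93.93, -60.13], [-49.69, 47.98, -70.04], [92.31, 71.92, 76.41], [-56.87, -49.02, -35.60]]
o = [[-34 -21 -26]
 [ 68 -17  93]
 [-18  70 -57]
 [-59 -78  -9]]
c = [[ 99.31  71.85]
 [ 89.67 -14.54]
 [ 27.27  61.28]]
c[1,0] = 89.67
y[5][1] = -49.02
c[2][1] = 61.28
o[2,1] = 70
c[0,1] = 71.85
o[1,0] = 68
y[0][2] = 29.95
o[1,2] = 93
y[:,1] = [71.36, 41.08, 93.93, 47.98, 71.92, -49.02]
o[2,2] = -57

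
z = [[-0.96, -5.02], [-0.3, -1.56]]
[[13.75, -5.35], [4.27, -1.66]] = z@ [[0.89, 0.81], [-2.91, 0.91]]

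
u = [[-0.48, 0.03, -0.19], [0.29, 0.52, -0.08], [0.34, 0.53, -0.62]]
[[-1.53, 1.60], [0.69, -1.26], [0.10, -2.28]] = u @ [[2.66, -3.94],[0.05, 0.02],[1.34, 1.54]]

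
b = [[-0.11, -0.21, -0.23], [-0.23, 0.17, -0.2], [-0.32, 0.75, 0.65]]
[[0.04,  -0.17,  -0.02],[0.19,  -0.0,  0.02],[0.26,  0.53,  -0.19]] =b @[[-0.54, 0.04, 0.45], [0.22, 0.43, 0.28], [-0.12, 0.34, -0.4]]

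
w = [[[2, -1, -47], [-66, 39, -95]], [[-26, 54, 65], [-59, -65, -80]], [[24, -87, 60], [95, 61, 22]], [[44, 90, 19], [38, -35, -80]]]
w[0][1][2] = -95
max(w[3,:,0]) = 44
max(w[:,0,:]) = 90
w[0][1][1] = 39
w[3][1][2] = -80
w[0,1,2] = -95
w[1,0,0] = -26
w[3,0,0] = 44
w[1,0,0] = -26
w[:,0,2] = [-47, 65, 60, 19]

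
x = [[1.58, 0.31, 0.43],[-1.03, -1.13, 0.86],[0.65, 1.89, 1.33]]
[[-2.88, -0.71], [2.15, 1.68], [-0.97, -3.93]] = x @ [[-1.88,0.01], [-0.02,-1.80], [0.22,-0.40]]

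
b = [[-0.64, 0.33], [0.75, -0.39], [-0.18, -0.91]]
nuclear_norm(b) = 2.02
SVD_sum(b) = [[-0.44, 0.5], [0.52, -0.59], [0.37, -0.42]] + [[-0.2,-0.17], [0.23,0.20], [-0.55,-0.49]]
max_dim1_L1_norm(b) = 1.14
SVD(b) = [[-0.57,  -0.31], [0.67,  0.36], [0.48,  -0.88]] @ diag([1.178695028452343, 0.8392127441249508]) @ [[0.66, -0.75], [0.75, 0.66]]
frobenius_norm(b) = 1.45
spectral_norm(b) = 1.18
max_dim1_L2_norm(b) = 0.93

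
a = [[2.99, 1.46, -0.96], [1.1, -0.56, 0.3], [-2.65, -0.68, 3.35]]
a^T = [[2.99, 1.1, -2.65], [1.46, -0.56, -0.68], [-0.96, 0.3, 3.35]]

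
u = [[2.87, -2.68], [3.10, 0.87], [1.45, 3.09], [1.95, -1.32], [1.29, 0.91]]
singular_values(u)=[5.1, 4.41]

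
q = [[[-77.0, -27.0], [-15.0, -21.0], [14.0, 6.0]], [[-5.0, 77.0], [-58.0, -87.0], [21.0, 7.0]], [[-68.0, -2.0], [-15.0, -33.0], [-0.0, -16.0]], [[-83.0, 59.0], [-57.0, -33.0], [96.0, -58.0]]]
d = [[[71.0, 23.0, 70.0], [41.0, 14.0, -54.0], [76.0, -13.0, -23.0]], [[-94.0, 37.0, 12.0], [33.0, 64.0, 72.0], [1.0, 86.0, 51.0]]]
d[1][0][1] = 37.0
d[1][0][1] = 37.0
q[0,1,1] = -21.0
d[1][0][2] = 12.0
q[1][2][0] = 21.0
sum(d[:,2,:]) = 178.0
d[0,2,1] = -13.0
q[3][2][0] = 96.0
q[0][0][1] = -27.0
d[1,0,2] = 12.0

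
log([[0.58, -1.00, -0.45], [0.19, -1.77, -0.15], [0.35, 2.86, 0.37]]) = [[-0.13-0.05j,(-1.23+0.51j),-0.84+0.03j], [-0.14-0.35j,(0.42+3.49j),(-0.01+0.19j)], [1.48+0.54j,(-2.27-5.41j),(-0.91-0.3j)]]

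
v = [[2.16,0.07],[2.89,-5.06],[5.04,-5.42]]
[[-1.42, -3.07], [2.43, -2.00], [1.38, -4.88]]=v @ [[-0.63, -1.41],[-0.84, -0.41]]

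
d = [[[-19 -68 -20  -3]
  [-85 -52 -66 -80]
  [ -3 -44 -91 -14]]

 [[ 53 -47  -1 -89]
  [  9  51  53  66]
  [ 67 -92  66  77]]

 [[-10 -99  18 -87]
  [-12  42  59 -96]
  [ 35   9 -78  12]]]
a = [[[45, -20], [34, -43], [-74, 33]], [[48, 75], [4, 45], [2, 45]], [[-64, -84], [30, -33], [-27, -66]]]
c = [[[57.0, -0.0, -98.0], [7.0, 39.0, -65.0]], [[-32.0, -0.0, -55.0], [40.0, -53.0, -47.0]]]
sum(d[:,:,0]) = 35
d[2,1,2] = 59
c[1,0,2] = -55.0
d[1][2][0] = 67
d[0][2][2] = -91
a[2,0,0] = -64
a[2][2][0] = -27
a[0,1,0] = 34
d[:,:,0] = [[-19, -85, -3], [53, 9, 67], [-10, -12, 35]]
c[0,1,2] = -65.0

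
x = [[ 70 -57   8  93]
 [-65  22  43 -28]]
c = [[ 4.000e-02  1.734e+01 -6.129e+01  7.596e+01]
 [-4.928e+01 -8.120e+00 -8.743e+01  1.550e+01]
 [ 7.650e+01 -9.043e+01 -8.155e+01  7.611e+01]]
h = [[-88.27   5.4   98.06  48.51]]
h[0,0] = -88.27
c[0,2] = -61.29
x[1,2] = 43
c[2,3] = 76.11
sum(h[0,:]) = 63.70000000000001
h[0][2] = 98.06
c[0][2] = -61.29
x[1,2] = 43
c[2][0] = 76.5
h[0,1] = 5.4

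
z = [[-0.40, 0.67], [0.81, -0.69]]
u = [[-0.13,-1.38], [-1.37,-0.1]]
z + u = [[-0.53,-0.71], [-0.56,-0.79]]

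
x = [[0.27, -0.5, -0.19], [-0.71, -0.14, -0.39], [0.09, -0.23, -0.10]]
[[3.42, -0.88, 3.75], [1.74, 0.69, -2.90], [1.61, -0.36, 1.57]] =x @ [[-1.50, -1.83, 2.69], [-8.11, 0.21, -8.13], [1.19, 1.49, 5.46]]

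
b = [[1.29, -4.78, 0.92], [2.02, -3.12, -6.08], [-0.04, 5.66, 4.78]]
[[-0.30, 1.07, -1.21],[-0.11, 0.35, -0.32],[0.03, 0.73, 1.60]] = b @[[-0.10, 0.67, 0.23], [0.03, -0.01, 0.31], [-0.03, 0.17, -0.03]]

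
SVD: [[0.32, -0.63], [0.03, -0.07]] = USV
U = [[-0.99, -0.11],[-0.11, 0.99]]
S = [0.71, 0.0]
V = [[-0.45, 0.89], [-0.89, -0.45]]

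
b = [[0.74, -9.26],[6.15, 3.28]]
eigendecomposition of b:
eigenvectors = [[(0.78+0j),(0.78-0j)], [(-0.11-0.62j),-0.11+0.62j]]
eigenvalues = [(2.01+7.44j), (2.01-7.44j)]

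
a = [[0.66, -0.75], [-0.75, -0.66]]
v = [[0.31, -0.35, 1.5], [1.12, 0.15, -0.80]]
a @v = [[-0.64, -0.34, 1.59], [-0.97, 0.16, -0.6]]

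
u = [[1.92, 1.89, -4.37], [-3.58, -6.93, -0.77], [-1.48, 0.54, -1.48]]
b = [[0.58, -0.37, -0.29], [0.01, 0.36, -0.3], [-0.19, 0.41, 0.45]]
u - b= [[1.34, 2.26, -4.08], [-3.59, -7.29, -0.47], [-1.29, 0.13, -1.93]]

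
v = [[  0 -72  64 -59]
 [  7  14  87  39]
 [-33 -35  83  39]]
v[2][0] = -33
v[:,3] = [-59, 39, 39]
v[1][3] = 39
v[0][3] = -59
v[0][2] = 64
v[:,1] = [-72, 14, -35]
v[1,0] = 7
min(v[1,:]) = 7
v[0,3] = -59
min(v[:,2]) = 64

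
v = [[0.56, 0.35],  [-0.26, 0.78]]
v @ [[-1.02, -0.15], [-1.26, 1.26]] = [[-1.01, 0.36], [-0.72, 1.02]]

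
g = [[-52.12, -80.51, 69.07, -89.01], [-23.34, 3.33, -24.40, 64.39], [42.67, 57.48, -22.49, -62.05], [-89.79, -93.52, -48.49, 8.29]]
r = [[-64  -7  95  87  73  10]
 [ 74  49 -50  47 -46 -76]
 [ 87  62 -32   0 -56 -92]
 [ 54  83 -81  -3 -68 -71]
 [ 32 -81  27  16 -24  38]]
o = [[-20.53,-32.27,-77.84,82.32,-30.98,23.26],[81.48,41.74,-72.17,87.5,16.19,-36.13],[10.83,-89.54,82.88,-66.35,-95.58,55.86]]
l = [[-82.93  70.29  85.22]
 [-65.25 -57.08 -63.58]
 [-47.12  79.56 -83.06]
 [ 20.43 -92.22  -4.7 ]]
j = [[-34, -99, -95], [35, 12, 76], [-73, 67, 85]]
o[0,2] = -77.84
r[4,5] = 38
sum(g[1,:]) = 19.980000000000004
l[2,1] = 79.56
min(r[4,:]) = -81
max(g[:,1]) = 57.48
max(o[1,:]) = 87.5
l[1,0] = -65.25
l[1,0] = -65.25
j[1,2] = 76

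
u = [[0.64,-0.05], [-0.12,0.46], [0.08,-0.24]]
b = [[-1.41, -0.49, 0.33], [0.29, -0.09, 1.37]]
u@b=[[-0.92,-0.31,0.14], [0.30,0.02,0.59], [-0.18,-0.02,-0.3]]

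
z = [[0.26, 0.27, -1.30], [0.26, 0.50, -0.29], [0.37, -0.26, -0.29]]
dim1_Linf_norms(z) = [1.3, 0.5, 0.37]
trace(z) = 0.47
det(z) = 0.26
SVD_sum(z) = [[0.37, 0.33, -1.25], [0.13, 0.11, -0.43], [0.09, 0.07, -0.29]] + [[0.01, -0.04, -0.01], [-0.07, 0.36, 0.07], [0.07, -0.36, -0.07]] + [[-0.12,  -0.01,  -0.04], [0.20,  0.02,  0.07], [0.22,  0.03,  0.07]]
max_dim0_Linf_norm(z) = 1.3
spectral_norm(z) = 1.46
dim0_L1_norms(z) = [0.89, 1.03, 1.88]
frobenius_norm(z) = 1.59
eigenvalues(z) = [(-0.1+0.61j), (-0.1-0.61j), (0.68+0j)]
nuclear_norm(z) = 2.33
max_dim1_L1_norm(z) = 1.83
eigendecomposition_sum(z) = [[(0.1+0.3j), (-0.07-0.2j), -0.54+0.01j],  [0.08-0.03j, -0.05+0.02j, (0.01+0.15j)],  [0.19+0.03j, -0.13-0.02j, -0.15+0.29j]] + [[0.10-0.30j, (-0.07+0.2j), (-0.54-0.01j)], [0.08+0.03j, -0.05-0.02j, (0.01-0.15j)], [(0.19-0.03j), -0.13+0.02j, -0.15-0.29j]] + [[(0.07-0j), 0.41-0.00j, (-0.21+0j)],[0.10-0.00j, (0.61-0j), (-0.32+0j)],[(-0+0j), -0.01+0.00j, 0.00-0.00j]]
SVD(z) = [[-0.92, -0.08, 0.37], [-0.32, 0.71, -0.63], [-0.21, -0.70, -0.68]] @ diag([1.4567218939908837, 0.5336315438294791, 0.3376369336991743]) @ [[-0.28,-0.24,0.93], [-0.18,0.96,0.20], [-0.94,-0.12,-0.31]]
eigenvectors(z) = [[-0.84+0.00j, -0.84-0.00j, (-0.56+0j)], [0.02+0.23j, 0.02-0.23j, (-0.83+0j)], [(-0.23+0.44j), -0.23-0.44j, (0.01+0j)]]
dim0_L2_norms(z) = [0.52, 0.62, 1.36]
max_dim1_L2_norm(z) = 1.35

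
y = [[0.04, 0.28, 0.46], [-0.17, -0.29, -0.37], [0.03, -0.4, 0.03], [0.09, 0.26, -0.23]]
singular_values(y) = [0.76, 0.48, 0.15]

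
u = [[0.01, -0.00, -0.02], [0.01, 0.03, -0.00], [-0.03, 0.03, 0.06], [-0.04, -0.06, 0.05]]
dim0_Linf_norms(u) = [0.04, 0.06, 0.06]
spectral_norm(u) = 0.10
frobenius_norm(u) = 0.12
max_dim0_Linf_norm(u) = 0.06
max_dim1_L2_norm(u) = 0.09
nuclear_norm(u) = 0.17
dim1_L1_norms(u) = [0.03, 0.04, 0.12, 0.15]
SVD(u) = [[0.20, 0.14, 0.35], [0.17, -0.38, -0.84], [-0.49, -0.81, 0.31], [-0.83, 0.43, -0.28]] @ diag([0.09954776978209322, 0.06837462274975083, 0.0038926206134975764]) @ [[0.52, 0.41, -0.75],[0.07, -0.9, -0.44],[-0.85, 0.17, -0.49]]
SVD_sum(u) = [[0.01, 0.01, -0.02], [0.01, 0.01, -0.01], [-0.03, -0.02, 0.04], [-0.04, -0.03, 0.06]] + [[0.0,-0.01,-0.00], [-0.00,0.02,0.01], [-0.00,0.05,0.02], [0.0,-0.03,-0.01]] + [[-0.00, 0.0, -0.0], [0.00, -0.0, 0.0], [-0.00, 0.0, -0.0], [0.0, -0.0, 0.0]]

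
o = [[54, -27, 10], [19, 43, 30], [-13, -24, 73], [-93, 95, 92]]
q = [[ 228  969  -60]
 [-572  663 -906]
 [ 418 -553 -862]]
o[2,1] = -24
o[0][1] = -27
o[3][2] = 92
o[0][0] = 54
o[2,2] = 73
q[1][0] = -572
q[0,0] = 228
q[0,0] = 228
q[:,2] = [-60, -906, -862]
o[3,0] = -93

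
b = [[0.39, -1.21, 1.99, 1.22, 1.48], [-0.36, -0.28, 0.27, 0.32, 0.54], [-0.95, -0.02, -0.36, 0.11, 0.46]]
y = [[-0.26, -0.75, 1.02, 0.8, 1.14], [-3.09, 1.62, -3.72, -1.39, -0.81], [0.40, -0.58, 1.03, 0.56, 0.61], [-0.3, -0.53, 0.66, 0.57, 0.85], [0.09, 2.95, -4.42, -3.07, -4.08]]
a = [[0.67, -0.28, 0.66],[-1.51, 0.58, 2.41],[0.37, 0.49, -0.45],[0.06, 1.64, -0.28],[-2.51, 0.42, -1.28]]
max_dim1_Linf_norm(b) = 1.99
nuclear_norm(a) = 7.70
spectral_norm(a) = 3.12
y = a @ b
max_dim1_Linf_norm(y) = 4.42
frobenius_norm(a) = 4.57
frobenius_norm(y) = 9.52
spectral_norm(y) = 8.92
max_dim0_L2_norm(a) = 3.03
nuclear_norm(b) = 4.35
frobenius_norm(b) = 3.34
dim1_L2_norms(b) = [3.04, 0.82, 1.12]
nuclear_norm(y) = 12.26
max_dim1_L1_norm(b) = 6.29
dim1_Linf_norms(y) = [1.14, 3.72, 1.03, 0.85, 4.42]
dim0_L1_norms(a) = [5.12, 3.41, 5.08]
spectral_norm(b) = 3.11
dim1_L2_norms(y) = [1.9, 5.35, 1.5, 1.36, 7.37]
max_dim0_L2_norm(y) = 5.99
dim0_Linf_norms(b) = [0.95, 1.21, 1.99, 1.22, 1.48]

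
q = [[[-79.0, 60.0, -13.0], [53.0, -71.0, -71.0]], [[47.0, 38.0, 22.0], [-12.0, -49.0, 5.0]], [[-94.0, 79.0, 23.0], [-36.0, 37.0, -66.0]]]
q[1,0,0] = 47.0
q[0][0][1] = 60.0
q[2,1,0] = -36.0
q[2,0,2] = 23.0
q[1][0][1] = 38.0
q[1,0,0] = 47.0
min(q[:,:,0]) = -94.0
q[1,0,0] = 47.0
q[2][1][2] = -66.0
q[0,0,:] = [-79.0, 60.0, -13.0]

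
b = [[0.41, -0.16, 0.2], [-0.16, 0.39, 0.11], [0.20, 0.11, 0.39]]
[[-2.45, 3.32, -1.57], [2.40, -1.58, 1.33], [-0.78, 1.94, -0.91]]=b @ [[-2.68, 5.92, -0.85], [5.69, -2.36, 3.91], [-2.22, 2.60, -2.99]]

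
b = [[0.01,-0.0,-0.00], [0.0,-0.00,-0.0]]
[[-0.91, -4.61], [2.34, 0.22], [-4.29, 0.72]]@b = [[-0.01, 0.00, 0.0], [0.02, 0.0, 0.00], [-0.04, 0.0, 0.0]]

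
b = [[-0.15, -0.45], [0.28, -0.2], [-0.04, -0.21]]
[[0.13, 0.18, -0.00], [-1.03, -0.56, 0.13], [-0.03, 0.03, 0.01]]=b @ [[-3.13, -1.83, 0.38], [0.76, 0.22, -0.12]]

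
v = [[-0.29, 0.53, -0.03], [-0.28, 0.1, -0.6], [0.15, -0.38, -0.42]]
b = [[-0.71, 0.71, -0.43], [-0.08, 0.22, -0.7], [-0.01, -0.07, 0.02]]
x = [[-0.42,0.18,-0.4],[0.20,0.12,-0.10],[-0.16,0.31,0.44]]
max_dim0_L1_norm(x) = 0.94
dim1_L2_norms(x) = [0.61, 0.25, 0.56]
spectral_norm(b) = 1.22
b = v + x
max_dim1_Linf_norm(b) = 0.71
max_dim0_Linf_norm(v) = 0.6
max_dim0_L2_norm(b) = 0.82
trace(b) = -0.47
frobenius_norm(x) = 0.87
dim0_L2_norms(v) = [0.43, 0.66, 0.73]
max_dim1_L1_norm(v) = 0.98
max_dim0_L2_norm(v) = 0.73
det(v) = -0.03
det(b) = 0.03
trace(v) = -0.61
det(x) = -0.08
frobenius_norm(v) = 1.08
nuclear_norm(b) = 1.78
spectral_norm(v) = 0.77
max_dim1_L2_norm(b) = 1.09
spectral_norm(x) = 0.63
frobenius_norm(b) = 1.32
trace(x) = 0.14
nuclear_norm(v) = 1.58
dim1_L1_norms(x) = [1.0, 0.42, 0.91]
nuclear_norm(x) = 1.41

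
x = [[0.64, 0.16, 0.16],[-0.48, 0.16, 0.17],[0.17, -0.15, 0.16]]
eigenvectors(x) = [[(-0.69+0j), (-0.09-0.23j), -0.09+0.23j],  [0.57+0.00j, 0.79+0.00j, (0.79-0j)],  [(-0.45+0j), -0.18+0.53j, -0.18-0.53j]]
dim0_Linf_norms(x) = [0.64, 0.16, 0.17]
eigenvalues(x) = [(0.61+0j), (0.17+0.25j), (0.17-0.25j)]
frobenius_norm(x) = 0.91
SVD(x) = [[-0.79,-0.58,-0.18], [0.57,-0.81,0.13], [-0.22,-0.0,0.98]] @ diag([0.8202421670128609, 0.3219888198986221, 0.21500229606759685]) @ [[-1.0, -0.00, -0.08], [0.06, -0.69, -0.72], [-0.05, -0.72, 0.69]]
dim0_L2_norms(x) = [0.82, 0.27, 0.28]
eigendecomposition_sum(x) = [[(0.55+0j), 0.12+0.00j, 0.24-0.00j], [-0.45-0.00j, -0.10+0.00j, -0.20+0.00j], [0.36+0.00j, (0.08+0j), (0.15-0j)]] + [[(0.04-0.01j), 0.02-0.05j, -0.04-0.04j], [(-0.01+0.15j), 0.13+0.13j, 0.18-0.07j], [-0.09-0.04j, -0.11+0.06j, 0.14j]] + [[0.04+0.01j,(0.02+0.05j),(-0.04+0.04j)], [-0.01-0.15j,(0.13-0.13j),0.18+0.07j], [(-0.09+0.04j),(-0.11-0.06j),-0.14j]]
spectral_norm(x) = 0.82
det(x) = 0.06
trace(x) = 0.96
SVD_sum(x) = [[0.65, 0.00, 0.05],[-0.46, -0.00, -0.04],[0.18, 0.00, 0.01]] + [[-0.01, 0.13, 0.13], [-0.02, 0.18, 0.19], [-0.00, 0.00, 0.0]] + [[0.00, 0.03, -0.03], [-0.0, -0.02, 0.02], [-0.01, -0.15, 0.14]]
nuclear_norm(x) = 1.36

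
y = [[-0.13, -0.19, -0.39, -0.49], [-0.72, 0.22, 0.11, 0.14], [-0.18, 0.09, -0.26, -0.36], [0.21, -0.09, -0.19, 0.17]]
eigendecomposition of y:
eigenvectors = [[(0.18+0.14j), (0.18-0.14j), -0.60+0.00j, (0.66+0j)], [-0.70+0.00j, (-0.7-0j), (-0.79+0j), (0.72+0j)], [-0.27+0.28j, -0.27-0.28j, (-0.04+0j), (0.21+0j)], [0.35-0.43j, (0.35+0.43j), (0.09+0j), -0.06+0.00j]]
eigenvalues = [(0.38+0.18j), (0.38-0.18j), (-0.33+0j), (-0.42+0j)]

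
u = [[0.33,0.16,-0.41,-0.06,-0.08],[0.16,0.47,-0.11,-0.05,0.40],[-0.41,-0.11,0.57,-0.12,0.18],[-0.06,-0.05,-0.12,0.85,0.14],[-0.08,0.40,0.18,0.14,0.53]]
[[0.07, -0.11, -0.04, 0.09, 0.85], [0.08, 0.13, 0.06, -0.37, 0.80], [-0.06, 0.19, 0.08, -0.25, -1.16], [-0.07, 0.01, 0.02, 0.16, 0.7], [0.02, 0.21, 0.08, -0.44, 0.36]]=u @[[1.05, -1.06, -0.34, 0.15, 0.88],[-0.59, -0.01, -0.83, -0.12, 0.76],[0.35, -0.66, -0.66, -0.03, -1.26],[-0.09, -0.25, -0.31, 0.32, 0.67],[0.55, 0.54, 1.04, -0.8, 0.48]]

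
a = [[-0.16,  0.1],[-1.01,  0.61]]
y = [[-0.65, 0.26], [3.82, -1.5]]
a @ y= [[0.49,-0.19], [2.99,-1.18]]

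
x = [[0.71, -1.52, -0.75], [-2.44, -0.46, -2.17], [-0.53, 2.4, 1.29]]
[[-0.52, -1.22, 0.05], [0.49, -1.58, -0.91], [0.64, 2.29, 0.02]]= x @ [[-0.31, 0.69, 0.12], [0.15, 1.28, -0.13], [0.09, -0.32, 0.31]]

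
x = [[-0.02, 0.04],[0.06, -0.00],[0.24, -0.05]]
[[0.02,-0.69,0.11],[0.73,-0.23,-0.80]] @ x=[[-0.02, -0.0], [-0.22, 0.07]]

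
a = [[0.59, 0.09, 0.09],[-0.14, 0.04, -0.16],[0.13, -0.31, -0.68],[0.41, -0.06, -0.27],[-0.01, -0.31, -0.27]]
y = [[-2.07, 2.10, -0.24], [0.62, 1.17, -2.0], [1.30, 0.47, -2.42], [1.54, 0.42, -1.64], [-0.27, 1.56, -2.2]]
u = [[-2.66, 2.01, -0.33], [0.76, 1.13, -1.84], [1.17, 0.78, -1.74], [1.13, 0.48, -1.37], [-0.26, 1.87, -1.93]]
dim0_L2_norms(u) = [3.22, 3.11, 3.48]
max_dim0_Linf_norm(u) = 2.66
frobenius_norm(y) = 5.90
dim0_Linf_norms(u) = [2.66, 2.01, 1.93]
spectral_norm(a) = 0.92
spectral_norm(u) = 4.40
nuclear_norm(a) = 1.83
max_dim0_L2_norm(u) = 3.48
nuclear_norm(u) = 7.98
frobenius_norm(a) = 1.18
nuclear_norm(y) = 8.65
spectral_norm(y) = 4.82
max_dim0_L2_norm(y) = 4.18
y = u + a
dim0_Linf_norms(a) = [0.59, 0.31, 0.68]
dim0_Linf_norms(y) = [2.07, 2.1, 2.42]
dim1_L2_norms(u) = [3.35, 2.29, 2.24, 1.84, 2.7]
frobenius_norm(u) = 5.67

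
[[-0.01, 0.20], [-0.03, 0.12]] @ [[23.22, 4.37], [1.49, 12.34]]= [[0.07, 2.42], [-0.52, 1.35]]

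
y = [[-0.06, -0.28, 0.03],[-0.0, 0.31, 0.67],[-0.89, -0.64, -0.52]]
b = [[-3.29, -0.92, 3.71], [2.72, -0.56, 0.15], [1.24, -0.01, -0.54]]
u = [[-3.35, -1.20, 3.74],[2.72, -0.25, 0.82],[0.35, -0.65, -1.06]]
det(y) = 0.16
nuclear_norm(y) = 2.09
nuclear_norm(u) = 8.88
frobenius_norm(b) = 5.92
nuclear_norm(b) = 7.70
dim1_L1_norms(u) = [8.29, 3.79, 2.06]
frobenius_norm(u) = 6.04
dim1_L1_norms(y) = [0.37, 0.98, 2.05]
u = b + y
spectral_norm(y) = 1.33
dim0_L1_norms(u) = [6.42, 2.1, 5.62]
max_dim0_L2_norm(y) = 0.89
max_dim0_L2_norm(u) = 4.33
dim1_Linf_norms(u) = [3.74, 2.72, 1.06]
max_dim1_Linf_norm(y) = 0.89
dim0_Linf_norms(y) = [0.89, 0.64, 0.67]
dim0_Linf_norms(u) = [3.35, 1.2, 3.74]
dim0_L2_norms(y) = [0.89, 0.76, 0.85]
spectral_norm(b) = 5.49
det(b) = -0.05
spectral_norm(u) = 5.38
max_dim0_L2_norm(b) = 4.45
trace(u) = -4.66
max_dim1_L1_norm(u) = 8.29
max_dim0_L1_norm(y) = 1.23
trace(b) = -4.39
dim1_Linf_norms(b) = [3.71, 2.72, 1.24]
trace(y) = -0.27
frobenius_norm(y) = 1.45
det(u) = -12.76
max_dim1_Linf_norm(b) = 3.71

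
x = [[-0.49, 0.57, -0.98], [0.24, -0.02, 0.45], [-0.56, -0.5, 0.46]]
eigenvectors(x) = [[-0.91, 0.51, -0.39], [0.34, -0.38, 0.62], [-0.24, -0.78, 0.68]]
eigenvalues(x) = [-0.96, 0.58, 0.33]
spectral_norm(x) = 1.39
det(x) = -0.18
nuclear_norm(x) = 2.34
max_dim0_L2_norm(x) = 1.17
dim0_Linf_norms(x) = [0.56, 0.57, 0.98]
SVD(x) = [[-0.87, -0.29, -0.39], [0.32, 0.27, -0.91], [0.37, -0.92, -0.14]] @ diag([1.3887845197285709, 0.7767682963835305, 0.17031902857787054]) @ [[0.21, -0.50, 0.84],[0.93, 0.37, -0.02],[0.30, -0.79, -0.54]]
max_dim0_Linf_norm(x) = 0.98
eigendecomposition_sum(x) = [[-0.75, 0.15, -0.57], [0.29, -0.06, 0.22], [-0.20, 0.04, -0.15]] + [[0.44, 0.82, -0.49], [-0.33, -0.61, 0.36], [-0.67, -1.26, 0.75]] + [[-0.18, -0.41, 0.08], [0.28, 0.65, -0.13], [0.31, 0.72, -0.14]]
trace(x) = -0.05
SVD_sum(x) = [[-0.26, 0.6, -1.02], [0.09, -0.22, 0.37], [0.11, -0.26, 0.43]] + [[-0.21, -0.08, 0.00], [0.19, 0.08, -0.0], [-0.66, -0.26, 0.01]] + [[-0.02, 0.05, 0.04],  [-0.05, 0.12, 0.08],  [-0.01, 0.02, 0.01]]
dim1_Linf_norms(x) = [0.98, 0.45, 0.56]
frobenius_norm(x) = 1.60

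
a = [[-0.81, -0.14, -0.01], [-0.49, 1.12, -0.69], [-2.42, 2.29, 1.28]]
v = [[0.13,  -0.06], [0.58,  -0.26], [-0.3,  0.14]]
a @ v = [[-0.18, 0.08], [0.79, -0.36], [0.63, -0.27]]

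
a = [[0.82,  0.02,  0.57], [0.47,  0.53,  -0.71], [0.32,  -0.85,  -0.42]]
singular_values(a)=[1.01, 1.0, 1.0]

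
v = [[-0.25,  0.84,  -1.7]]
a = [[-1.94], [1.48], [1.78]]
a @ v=[[0.48, -1.63, 3.30], [-0.37, 1.24, -2.52], [-0.44, 1.50, -3.03]]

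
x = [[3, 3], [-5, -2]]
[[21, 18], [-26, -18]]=x@ [[4, 2], [3, 4]]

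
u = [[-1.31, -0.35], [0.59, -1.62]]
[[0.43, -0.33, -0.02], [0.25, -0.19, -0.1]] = u@[[-0.26, 0.2, 0.0], [-0.25, 0.19, 0.06]]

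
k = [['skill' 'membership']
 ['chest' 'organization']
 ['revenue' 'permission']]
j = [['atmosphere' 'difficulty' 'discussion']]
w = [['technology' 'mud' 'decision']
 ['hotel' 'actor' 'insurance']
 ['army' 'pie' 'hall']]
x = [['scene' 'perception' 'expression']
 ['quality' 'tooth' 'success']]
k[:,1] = ['membership', 'organization', 'permission']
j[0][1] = 'difficulty'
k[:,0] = ['skill', 'chest', 'revenue']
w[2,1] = 'pie'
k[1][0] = 'chest'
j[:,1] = ['difficulty']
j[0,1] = 'difficulty'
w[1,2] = 'insurance'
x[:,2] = ['expression', 'success']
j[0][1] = 'difficulty'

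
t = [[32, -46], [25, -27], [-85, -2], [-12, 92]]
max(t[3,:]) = 92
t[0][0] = 32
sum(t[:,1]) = 17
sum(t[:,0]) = -40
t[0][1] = -46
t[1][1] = -27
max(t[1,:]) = 25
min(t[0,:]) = -46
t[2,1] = -2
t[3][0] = -12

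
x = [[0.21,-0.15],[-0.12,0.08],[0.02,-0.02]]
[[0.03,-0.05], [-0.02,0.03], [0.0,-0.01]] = x @ [[0.11, 0.09], [-0.07, 0.47]]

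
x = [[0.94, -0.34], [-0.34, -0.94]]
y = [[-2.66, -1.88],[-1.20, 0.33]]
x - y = [[3.60, 1.54], [0.86, -1.27]]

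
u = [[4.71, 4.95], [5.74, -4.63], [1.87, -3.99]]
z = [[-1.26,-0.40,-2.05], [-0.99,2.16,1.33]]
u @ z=[[-10.84, 8.81, -3.07], [-2.65, -12.3, -17.92], [1.59, -9.37, -9.14]]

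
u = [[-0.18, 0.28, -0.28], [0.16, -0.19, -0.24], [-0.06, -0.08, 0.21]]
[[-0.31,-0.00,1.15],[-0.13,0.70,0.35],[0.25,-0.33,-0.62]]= u@[[-0.54, 1.19, -0.52],[-0.72, -0.77, 1.10],[0.74, -1.53, -2.68]]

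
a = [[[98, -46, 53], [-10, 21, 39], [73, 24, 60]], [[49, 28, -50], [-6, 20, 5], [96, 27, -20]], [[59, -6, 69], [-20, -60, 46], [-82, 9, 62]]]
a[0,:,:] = [[98, -46, 53], [-10, 21, 39], [73, 24, 60]]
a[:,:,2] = [[53, 39, 60], [-50, 5, -20], [69, 46, 62]]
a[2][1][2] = 46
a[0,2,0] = 73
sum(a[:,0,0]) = 206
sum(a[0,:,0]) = 161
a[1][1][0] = -6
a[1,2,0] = 96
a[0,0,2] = 53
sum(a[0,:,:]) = 312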